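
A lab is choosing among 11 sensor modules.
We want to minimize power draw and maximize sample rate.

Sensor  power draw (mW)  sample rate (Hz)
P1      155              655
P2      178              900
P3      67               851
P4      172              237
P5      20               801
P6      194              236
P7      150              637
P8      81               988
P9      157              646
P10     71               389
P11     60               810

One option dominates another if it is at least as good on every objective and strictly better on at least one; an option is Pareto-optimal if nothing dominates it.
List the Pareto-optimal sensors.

P3, P5, P8, P11

P1: dominated by P3 (power draw 67≤155, sample rate 851≥655).
P2: dominated by P8 (power draw 81≤178, sample rate 988≥900).
P3: not dominated.
P4: dominated by P1 (power draw 155≤172, sample rate 655≥237).
P5: not dominated (best power draw).
P6: dominated by P1 (power draw 155≤194, sample rate 655≥236).
P7: dominated by P3 (power draw 67≤150, sample rate 851≥637).
P8: not dominated (best sample rate).
P9: dominated by P1 (power draw 155≤157, sample rate 655≥646).
P10: dominated by P3 (power draw 67≤71, sample rate 851≥389).
P11: not dominated.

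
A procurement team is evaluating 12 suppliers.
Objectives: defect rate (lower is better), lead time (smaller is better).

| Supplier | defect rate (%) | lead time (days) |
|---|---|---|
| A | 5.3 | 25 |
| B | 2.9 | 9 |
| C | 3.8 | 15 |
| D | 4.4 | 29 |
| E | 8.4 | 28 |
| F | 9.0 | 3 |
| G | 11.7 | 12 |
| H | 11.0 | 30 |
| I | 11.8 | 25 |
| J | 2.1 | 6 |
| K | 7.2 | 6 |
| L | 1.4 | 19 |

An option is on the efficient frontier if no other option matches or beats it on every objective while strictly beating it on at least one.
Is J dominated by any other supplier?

A: worse on defect rate (5.3 vs 2.1).
B: worse on defect rate (2.9 vs 2.1).
C: worse on defect rate (3.8 vs 2.1).
D: worse on defect rate (4.4 vs 2.1).
E: worse on defect rate (8.4 vs 2.1).
F: worse on defect rate (9.0 vs 2.1).
G: worse on defect rate (11.7 vs 2.1).
H: worse on defect rate (11.0 vs 2.1).
I: worse on defect rate (11.8 vs 2.1).
K: worse on defect rate (7.2 vs 2.1).
L: worse on lead time (19 vs 6).
No option is at least as good as J on every objective and strictly better on one.

No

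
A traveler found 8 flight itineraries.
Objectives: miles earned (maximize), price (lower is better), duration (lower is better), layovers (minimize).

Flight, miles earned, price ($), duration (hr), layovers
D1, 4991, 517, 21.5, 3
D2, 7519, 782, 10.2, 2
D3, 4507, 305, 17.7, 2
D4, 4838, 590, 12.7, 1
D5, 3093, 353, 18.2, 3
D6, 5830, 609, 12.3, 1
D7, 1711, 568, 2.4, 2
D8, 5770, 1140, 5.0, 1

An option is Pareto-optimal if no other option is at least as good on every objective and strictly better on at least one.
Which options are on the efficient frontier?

D1, D2, D3, D4, D6, D7, D8

D1: not dominated.
D2: not dominated (best miles earned).
D3: not dominated (best price).
D4: not dominated.
D5: dominated by D3 (miles earned 4507≥3093, price 305≤353, duration 17.7≤18.2, layovers 2≤3).
D6: not dominated.
D7: not dominated (best duration).
D8: not dominated.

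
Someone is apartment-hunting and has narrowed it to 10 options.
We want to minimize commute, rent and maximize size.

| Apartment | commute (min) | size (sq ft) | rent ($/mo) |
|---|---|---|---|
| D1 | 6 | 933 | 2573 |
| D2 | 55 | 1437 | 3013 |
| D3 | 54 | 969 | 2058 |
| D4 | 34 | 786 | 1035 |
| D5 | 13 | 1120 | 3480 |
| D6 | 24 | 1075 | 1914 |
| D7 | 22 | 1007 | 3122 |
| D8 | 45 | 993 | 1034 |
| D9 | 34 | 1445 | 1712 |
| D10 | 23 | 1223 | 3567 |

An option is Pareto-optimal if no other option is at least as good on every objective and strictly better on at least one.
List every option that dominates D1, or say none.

none

D2: worse on commute (55 vs 6).
D3: worse on commute (54 vs 6).
D4: worse on commute (34 vs 6).
D5: worse on commute (13 vs 6).
D6: worse on commute (24 vs 6).
D7: worse on commute (22 vs 6).
D8: worse on commute (45 vs 6).
D9: worse on commute (34 vs 6).
D10: worse on commute (23 vs 6).
No option dominates D1.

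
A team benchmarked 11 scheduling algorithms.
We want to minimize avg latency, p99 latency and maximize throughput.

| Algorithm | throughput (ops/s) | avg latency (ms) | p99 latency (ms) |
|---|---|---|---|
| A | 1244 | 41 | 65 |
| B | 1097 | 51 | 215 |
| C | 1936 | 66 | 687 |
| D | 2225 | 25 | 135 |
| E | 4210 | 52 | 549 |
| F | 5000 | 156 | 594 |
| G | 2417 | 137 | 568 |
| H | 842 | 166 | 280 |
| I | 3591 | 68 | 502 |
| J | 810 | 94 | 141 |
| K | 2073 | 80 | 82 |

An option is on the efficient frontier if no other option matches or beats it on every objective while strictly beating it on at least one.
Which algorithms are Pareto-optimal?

A: not dominated (best p99 latency).
B: dominated by A (throughput 1244≥1097, avg latency 41≤51, p99 latency 65≤215).
C: dominated by D (throughput 2225≥1936, avg latency 25≤66, p99 latency 135≤687).
D: not dominated (best avg latency).
E: not dominated.
F: not dominated (best throughput).
G: dominated by E (throughput 4210≥2417, avg latency 52≤137, p99 latency 549≤568).
H: dominated by A (throughput 1244≥842, avg latency 41≤166, p99 latency 65≤280).
I: not dominated.
J: dominated by A (throughput 1244≥810, avg latency 41≤94, p99 latency 65≤141).
K: not dominated.

A, D, E, F, I, K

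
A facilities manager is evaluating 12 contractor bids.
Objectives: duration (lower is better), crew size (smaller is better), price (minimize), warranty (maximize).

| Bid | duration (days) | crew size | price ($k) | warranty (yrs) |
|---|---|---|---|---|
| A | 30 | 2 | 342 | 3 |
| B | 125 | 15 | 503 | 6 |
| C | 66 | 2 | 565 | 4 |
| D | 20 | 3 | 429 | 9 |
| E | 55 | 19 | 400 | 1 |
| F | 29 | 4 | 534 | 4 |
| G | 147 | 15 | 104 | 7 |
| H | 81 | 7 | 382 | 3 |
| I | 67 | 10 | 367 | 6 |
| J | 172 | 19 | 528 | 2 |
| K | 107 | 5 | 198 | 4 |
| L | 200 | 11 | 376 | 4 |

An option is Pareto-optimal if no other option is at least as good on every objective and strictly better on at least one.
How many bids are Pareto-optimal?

A: not dominated.
B: dominated by D (duration 20≤125, crew size 3≤15, price 429≤503, warranty 9≥6).
C: not dominated.
D: not dominated (best duration).
E: dominated by A (duration 30≤55, crew size 2≤19, price 342≤400, warranty 3≥1).
F: dominated by D (duration 20≤29, crew size 3≤4, price 429≤534, warranty 9≥4).
G: not dominated (best price).
H: dominated by A (duration 30≤81, crew size 2≤7, price 342≤382, warranty 3≥3).
I: not dominated.
J: dominated by A (duration 30≤172, crew size 2≤19, price 342≤528, warranty 3≥2).
K: not dominated.
L: dominated by I (duration 67≤200, crew size 10≤11, price 367≤376, warranty 6≥4).
Pareto-optimal: A, C, D, G, I, K → 6.

6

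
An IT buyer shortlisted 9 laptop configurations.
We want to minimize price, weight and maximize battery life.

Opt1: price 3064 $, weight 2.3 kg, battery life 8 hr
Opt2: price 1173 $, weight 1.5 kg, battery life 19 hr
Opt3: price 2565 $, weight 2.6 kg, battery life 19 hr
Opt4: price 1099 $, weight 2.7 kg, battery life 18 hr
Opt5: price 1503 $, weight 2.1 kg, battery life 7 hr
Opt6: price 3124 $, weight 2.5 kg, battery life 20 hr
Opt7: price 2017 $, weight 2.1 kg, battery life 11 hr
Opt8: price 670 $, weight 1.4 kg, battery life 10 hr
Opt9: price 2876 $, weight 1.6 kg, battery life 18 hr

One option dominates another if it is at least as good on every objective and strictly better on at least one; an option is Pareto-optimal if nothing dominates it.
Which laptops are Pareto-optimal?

Opt2, Opt4, Opt6, Opt8

Opt1: dominated by Opt2 (price 1173≤3064, weight 1.5≤2.3, battery life 19≥8).
Opt2: not dominated.
Opt3: dominated by Opt2 (price 1173≤2565, weight 1.5≤2.6, battery life 19≥19).
Opt4: not dominated.
Opt5: dominated by Opt2 (price 1173≤1503, weight 1.5≤2.1, battery life 19≥7).
Opt6: not dominated (best battery life).
Opt7: dominated by Opt2 (price 1173≤2017, weight 1.5≤2.1, battery life 19≥11).
Opt8: not dominated (best price).
Opt9: dominated by Opt2 (price 1173≤2876, weight 1.5≤1.6, battery life 19≥18).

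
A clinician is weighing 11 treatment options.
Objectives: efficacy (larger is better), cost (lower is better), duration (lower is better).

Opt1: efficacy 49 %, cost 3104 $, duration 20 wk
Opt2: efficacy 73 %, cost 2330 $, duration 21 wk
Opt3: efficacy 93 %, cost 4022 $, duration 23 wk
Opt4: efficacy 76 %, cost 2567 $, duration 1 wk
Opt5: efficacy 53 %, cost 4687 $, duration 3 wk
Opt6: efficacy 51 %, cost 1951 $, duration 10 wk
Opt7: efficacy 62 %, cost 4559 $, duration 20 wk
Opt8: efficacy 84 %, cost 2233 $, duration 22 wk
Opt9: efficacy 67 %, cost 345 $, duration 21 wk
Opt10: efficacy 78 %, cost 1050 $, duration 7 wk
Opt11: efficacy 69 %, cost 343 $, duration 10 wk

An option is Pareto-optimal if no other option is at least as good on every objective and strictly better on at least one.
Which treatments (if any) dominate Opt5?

Opt4: efficacy 76≥53, cost 2567≤4687, duration 1≤3 — dominates Opt5.
Others (Opt1, Opt2, Opt3, Opt6, Opt7, Opt8, Opt9, Opt10, Opt11) are each worse than Opt5 on at least one objective.

Opt4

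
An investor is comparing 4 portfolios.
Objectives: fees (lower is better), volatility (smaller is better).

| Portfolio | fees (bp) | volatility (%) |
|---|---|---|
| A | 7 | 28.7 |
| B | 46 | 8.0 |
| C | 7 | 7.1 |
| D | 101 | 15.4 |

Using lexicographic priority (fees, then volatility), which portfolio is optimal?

C

First minimize fees: best is 7, kept {A, C}.
Then minimize volatility: best is 7.1, kept {C}.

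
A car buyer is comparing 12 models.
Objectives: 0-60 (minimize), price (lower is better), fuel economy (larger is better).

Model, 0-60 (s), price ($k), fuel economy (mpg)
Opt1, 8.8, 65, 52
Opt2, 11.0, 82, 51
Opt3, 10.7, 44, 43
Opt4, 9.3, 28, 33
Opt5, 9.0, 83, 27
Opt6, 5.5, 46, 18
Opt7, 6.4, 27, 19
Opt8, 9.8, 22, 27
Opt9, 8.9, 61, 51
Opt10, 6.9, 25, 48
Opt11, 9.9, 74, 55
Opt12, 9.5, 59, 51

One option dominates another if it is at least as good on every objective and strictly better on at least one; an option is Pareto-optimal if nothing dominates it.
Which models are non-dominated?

Opt1: not dominated.
Opt2: dominated by Opt1 (0-60 8.8≤11.0, price 65≤82, fuel economy 52≥51).
Opt3: dominated by Opt10 (0-60 6.9≤10.7, price 25≤44, fuel economy 48≥43).
Opt4: dominated by Opt10 (0-60 6.9≤9.3, price 25≤28, fuel economy 48≥33).
Opt5: dominated by Opt1 (0-60 8.8≤9.0, price 65≤83, fuel economy 52≥27).
Opt6: not dominated (best 0-60).
Opt7: not dominated.
Opt8: not dominated (best price).
Opt9: not dominated.
Opt10: not dominated.
Opt11: not dominated (best fuel economy).
Opt12: not dominated.

Opt1, Opt6, Opt7, Opt8, Opt9, Opt10, Opt11, Opt12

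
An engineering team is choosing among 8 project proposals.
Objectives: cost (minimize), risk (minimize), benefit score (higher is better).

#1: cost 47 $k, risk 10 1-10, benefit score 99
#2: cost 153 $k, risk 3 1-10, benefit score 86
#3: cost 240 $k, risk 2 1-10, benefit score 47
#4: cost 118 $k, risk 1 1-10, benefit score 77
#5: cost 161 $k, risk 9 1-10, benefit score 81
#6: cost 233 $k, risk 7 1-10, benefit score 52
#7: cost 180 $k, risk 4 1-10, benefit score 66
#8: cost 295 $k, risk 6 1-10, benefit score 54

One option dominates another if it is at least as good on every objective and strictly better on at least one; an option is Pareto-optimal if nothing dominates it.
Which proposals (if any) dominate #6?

#2, #4, #7

#2: cost 153≤233, risk 3≤7, benefit score 86≥52 — dominates #6.
#4: cost 118≤233, risk 1≤7, benefit score 77≥52 — dominates #6.
#7: cost 180≤233, risk 4≤7, benefit score 66≥52 — dominates #6.
Others (#1, #3, #5, #8) are each worse than #6 on at least one objective.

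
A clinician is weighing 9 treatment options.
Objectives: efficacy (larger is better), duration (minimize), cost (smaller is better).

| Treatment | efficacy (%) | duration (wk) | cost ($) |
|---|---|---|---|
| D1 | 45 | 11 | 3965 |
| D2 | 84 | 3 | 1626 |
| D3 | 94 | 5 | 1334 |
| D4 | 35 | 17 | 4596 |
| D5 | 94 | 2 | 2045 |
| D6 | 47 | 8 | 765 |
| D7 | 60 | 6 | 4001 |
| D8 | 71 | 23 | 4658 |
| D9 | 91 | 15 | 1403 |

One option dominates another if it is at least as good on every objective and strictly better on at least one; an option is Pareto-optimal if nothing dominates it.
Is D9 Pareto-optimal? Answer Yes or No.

No

D3 vs D9: efficacy 94≥91, duration 5≤15, cost 1334≤1403 — D3 is at least as good on every objective and strictly better on at least one, so D3 dominates D9.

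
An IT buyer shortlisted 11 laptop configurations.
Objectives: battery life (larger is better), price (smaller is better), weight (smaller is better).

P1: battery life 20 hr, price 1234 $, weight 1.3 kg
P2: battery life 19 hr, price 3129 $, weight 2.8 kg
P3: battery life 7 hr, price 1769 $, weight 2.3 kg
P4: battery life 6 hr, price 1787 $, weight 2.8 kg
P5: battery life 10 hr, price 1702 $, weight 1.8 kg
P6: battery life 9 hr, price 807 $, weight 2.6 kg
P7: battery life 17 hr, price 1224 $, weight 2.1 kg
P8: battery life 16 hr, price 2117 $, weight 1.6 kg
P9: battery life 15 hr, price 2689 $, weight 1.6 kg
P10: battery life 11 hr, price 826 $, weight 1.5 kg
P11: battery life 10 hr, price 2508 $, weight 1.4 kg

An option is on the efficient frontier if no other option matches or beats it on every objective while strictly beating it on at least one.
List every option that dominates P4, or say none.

P1: battery life 20≥6, price 1234≤1787, weight 1.3≤2.8 — dominates P4.
P3: battery life 7≥6, price 1769≤1787, weight 2.3≤2.8 — dominates P4.
P5: battery life 10≥6, price 1702≤1787, weight 1.8≤2.8 — dominates P4.
P6: battery life 9≥6, price 807≤1787, weight 2.6≤2.8 — dominates P4.
P7: battery life 17≥6, price 1224≤1787, weight 2.1≤2.8 — dominates P4.
P10: battery life 11≥6, price 826≤1787, weight 1.5≤2.8 — dominates P4.
Others (P2, P8, P9, P11) are each worse than P4 on at least one objective.

P1, P3, P5, P6, P7, P10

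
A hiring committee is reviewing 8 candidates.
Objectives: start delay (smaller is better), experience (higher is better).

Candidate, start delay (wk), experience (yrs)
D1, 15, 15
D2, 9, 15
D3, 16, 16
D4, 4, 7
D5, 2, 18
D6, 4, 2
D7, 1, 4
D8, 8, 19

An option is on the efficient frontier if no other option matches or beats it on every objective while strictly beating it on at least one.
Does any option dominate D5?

No

D1: worse on start delay (15 vs 2).
D2: worse on start delay (9 vs 2).
D3: worse on start delay (16 vs 2).
D4: worse on start delay (4 vs 2).
D6: worse on start delay (4 vs 2).
D7: worse on experience (4 vs 18).
D8: worse on start delay (8 vs 2).
No option is at least as good as D5 on every objective and strictly better on one.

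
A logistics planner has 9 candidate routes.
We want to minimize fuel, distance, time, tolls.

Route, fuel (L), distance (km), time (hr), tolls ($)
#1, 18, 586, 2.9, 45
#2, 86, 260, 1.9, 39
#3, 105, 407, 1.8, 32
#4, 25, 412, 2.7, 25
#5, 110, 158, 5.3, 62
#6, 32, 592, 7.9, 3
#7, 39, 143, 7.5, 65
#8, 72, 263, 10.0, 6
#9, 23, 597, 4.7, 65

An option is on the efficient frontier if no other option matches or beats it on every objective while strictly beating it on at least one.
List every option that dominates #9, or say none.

#1

#1: fuel 18≤23, distance 586≤597, time 2.9≤4.7, tolls 45≤65 — dominates #9.
Others (#2, #3, #4, #5, #6, #7, #8) are each worse than #9 on at least one objective.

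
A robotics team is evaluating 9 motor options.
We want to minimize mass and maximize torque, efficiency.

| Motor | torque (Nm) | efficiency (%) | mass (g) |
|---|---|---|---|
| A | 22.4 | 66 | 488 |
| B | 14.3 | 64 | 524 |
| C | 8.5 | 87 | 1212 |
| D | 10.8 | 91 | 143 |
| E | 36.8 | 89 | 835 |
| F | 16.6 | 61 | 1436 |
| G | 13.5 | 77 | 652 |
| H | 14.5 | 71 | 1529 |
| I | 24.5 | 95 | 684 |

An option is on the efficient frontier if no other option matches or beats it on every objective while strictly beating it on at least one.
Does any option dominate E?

A: worse on torque (22.4 vs 36.8).
B: worse on torque (14.3 vs 36.8).
C: worse on torque (8.5 vs 36.8).
D: worse on torque (10.8 vs 36.8).
F: worse on torque (16.6 vs 36.8).
G: worse on torque (13.5 vs 36.8).
H: worse on torque (14.5 vs 36.8).
I: worse on torque (24.5 vs 36.8).
No option is at least as good as E on every objective and strictly better on one.

No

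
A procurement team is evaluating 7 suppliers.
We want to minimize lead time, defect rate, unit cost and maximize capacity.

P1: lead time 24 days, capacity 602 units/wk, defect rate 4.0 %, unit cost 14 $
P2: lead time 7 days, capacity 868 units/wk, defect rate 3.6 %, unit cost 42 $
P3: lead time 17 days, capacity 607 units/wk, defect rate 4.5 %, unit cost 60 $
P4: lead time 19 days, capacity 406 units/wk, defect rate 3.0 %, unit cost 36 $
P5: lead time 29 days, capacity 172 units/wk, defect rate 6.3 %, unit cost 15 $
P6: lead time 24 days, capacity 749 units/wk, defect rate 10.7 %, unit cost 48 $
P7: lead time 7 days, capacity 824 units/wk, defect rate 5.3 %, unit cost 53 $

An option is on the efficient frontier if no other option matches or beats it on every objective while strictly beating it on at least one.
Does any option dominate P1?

P2: worse on unit cost (42 vs 14).
P3: worse on defect rate (4.5 vs 4.0).
P4: worse on capacity (406 vs 602).
P5: worse on lead time (29 vs 24).
P6: worse on defect rate (10.7 vs 4.0).
P7: worse on defect rate (5.3 vs 4.0).
No option is at least as good as P1 on every objective and strictly better on one.

No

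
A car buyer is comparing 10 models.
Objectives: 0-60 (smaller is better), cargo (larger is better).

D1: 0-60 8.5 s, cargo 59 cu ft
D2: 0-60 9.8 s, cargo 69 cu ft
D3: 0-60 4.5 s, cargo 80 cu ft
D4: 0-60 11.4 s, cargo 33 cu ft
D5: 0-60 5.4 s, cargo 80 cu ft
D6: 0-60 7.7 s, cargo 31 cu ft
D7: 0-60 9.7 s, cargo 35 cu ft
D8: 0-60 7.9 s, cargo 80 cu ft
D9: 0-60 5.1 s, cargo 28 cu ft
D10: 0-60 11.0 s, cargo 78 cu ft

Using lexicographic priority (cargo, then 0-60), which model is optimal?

D3

First maximize cargo: best is 80, kept {D3, D5, D8}.
Then minimize 0-60: best is 4.5, kept {D3}.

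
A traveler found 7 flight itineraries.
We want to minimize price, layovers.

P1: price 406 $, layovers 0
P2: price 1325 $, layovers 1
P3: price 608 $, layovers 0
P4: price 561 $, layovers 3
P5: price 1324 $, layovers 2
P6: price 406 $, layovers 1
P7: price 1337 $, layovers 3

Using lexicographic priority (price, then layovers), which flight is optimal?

First minimize price: best is 406, kept {P1, P6}.
Then minimize layovers: best is 0, kept {P1}.

P1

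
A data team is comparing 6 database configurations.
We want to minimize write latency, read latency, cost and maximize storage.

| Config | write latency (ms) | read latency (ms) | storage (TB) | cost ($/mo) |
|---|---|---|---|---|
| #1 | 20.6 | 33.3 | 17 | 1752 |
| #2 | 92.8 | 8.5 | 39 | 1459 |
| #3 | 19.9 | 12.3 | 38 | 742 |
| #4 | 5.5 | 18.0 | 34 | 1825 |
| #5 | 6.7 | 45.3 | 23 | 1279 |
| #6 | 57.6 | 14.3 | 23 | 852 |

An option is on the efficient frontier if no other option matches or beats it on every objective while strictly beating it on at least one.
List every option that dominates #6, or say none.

#3: write latency 19.9≤57.6, read latency 12.3≤14.3, storage 38≥23, cost 742≤852 — dominates #6.
Others (#1, #2, #4, #5) are each worse than #6 on at least one objective.

#3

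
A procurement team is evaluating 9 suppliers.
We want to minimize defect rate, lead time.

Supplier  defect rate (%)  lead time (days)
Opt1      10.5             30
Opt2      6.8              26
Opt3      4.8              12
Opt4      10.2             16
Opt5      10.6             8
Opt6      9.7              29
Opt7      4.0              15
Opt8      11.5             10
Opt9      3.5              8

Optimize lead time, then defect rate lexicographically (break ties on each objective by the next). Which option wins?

First minimize lead time: best is 8, kept {Opt5, Opt9}.
Then minimize defect rate: best is 3.5, kept {Opt9}.

Opt9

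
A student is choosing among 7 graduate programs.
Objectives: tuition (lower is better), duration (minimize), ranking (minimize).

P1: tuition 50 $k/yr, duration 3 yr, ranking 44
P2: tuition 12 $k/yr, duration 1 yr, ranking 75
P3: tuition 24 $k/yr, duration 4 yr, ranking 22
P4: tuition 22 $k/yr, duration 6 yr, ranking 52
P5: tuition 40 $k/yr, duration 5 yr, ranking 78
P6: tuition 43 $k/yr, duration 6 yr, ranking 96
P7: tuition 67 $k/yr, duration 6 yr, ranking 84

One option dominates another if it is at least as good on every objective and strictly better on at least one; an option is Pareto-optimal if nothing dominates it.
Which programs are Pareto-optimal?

P1: not dominated.
P2: not dominated (best tuition).
P3: not dominated (best ranking).
P4: not dominated.
P5: dominated by P2 (tuition 12≤40, duration 1≤5, ranking 75≤78).
P6: dominated by P2 (tuition 12≤43, duration 1≤6, ranking 75≤96).
P7: dominated by P1 (tuition 50≤67, duration 3≤6, ranking 44≤84).

P1, P2, P3, P4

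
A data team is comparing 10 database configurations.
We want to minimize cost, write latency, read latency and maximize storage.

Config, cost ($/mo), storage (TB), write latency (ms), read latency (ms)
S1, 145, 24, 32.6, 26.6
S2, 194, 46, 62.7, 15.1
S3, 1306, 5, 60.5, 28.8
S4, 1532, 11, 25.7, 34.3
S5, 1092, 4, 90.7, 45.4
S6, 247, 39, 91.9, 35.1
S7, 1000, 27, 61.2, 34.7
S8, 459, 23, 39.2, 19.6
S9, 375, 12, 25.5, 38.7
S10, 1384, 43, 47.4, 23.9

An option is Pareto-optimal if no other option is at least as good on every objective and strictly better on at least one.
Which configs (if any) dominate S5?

S1: cost 145≤1092, storage 24≥4, write latency 32.6≤90.7, read latency 26.6≤45.4 — dominates S5.
S2: cost 194≤1092, storage 46≥4, write latency 62.7≤90.7, read latency 15.1≤45.4 — dominates S5.
S7: cost 1000≤1092, storage 27≥4, write latency 61.2≤90.7, read latency 34.7≤45.4 — dominates S5.
S8: cost 459≤1092, storage 23≥4, write latency 39.2≤90.7, read latency 19.6≤45.4 — dominates S5.
S9: cost 375≤1092, storage 12≥4, write latency 25.5≤90.7, read latency 38.7≤45.4 — dominates S5.
Others (S3, S4, S6, S10) are each worse than S5 on at least one objective.

S1, S2, S7, S8, S9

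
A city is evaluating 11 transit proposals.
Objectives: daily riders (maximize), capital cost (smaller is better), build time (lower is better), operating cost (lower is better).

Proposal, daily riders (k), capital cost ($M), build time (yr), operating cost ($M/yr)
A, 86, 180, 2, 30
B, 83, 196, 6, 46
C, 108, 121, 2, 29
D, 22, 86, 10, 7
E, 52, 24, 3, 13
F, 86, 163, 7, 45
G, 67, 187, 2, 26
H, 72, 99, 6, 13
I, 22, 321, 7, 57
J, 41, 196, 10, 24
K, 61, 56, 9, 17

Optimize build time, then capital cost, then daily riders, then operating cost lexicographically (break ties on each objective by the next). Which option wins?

First minimize build time: best is 2, kept {A, C, G}.
Then minimize capital cost: best is 121, kept {C}.

C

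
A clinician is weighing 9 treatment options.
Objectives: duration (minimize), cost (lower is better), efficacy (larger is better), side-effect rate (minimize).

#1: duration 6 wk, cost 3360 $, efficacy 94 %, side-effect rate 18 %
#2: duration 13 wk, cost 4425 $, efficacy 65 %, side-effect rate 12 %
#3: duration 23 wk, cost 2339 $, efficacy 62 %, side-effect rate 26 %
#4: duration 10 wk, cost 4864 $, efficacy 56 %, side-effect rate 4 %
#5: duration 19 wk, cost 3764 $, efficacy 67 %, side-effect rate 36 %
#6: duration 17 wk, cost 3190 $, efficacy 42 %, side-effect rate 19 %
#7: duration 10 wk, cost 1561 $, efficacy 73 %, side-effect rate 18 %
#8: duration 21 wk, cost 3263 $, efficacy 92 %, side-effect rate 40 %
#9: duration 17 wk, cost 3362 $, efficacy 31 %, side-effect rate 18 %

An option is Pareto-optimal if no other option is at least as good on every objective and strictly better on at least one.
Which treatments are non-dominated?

#1: not dominated (best duration).
#2: not dominated.
#3: dominated by #7 (duration 10≤23, cost 1561≤2339, efficacy 73≥62, side-effect rate 18≤26).
#4: not dominated (best side-effect rate).
#5: dominated by #1 (duration 6≤19, cost 3360≤3764, efficacy 94≥67, side-effect rate 18≤36).
#6: dominated by #7 (duration 10≤17, cost 1561≤3190, efficacy 73≥42, side-effect rate 18≤19).
#7: not dominated (best cost).
#8: not dominated.
#9: dominated by #1 (duration 6≤17, cost 3360≤3362, efficacy 94≥31, side-effect rate 18≤18).

#1, #2, #4, #7, #8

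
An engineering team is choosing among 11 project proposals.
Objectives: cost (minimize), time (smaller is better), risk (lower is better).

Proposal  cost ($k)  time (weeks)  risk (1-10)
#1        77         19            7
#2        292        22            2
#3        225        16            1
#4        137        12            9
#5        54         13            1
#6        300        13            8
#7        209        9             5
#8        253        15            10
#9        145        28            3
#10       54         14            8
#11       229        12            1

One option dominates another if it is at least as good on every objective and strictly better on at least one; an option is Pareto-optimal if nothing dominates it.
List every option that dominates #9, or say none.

#5

#5: cost 54≤145, time 13≤28, risk 1≤3 — dominates #9.
Others (#1, #2, #3, #4, #6, #7, #8, #10, #11) are each worse than #9 on at least one objective.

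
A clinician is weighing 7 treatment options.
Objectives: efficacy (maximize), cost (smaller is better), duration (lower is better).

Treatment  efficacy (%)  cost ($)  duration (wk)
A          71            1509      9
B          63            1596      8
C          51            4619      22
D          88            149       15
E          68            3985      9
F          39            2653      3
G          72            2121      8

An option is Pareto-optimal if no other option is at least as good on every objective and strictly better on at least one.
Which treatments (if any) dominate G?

A: worse on efficacy (71 vs 72).
B: worse on efficacy (63 vs 72).
C: worse on efficacy (51 vs 72).
D: worse on duration (15 vs 8).
E: worse on efficacy (68 vs 72).
F: worse on efficacy (39 vs 72).
No option dominates G.

none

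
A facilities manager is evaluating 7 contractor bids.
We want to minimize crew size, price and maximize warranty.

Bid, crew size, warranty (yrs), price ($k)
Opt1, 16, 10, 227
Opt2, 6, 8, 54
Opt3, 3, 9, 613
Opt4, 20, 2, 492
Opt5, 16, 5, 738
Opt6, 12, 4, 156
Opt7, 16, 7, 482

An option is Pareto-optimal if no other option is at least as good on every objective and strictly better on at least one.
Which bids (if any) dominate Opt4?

Opt1, Opt2, Opt6, Opt7

Opt1: crew size 16≤20, warranty 10≥2, price 227≤492 — dominates Opt4.
Opt2: crew size 6≤20, warranty 8≥2, price 54≤492 — dominates Opt4.
Opt6: crew size 12≤20, warranty 4≥2, price 156≤492 — dominates Opt4.
Opt7: crew size 16≤20, warranty 7≥2, price 482≤492 — dominates Opt4.
Others (Opt3, Opt5) are each worse than Opt4 on at least one objective.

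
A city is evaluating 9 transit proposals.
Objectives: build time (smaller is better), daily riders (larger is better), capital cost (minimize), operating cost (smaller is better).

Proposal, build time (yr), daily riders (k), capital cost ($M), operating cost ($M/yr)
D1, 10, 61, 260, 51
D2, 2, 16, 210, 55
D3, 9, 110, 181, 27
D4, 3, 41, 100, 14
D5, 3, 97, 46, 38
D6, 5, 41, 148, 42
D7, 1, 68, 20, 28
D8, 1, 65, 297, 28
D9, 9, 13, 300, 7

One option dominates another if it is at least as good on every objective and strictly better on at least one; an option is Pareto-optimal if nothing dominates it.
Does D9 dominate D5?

No

D9 vs D5: D9 is worse on build time (9 vs 3), so it does not dominate D5.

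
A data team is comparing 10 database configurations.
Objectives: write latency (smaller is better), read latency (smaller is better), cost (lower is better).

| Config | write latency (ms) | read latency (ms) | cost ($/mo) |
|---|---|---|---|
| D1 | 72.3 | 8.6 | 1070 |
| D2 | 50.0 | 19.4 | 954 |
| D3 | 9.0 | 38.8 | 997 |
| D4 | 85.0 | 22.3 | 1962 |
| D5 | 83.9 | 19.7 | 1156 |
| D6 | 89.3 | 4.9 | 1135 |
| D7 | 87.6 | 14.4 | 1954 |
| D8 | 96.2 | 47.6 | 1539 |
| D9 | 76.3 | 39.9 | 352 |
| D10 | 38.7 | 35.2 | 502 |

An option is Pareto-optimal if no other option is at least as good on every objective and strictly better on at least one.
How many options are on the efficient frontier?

D1: not dominated.
D2: not dominated.
D3: not dominated (best write latency).
D4: dominated by D1 (write latency 72.3≤85.0, read latency 8.6≤22.3, cost 1070≤1962).
D5: dominated by D1 (write latency 72.3≤83.9, read latency 8.6≤19.7, cost 1070≤1156).
D6: not dominated (best read latency).
D7: dominated by D1 (write latency 72.3≤87.6, read latency 8.6≤14.4, cost 1070≤1954).
D8: dominated by D1 (write latency 72.3≤96.2, read latency 8.6≤47.6, cost 1070≤1539).
D9: not dominated (best cost).
D10: not dominated.
Pareto-optimal: D1, D2, D3, D6, D9, D10 → 6.

6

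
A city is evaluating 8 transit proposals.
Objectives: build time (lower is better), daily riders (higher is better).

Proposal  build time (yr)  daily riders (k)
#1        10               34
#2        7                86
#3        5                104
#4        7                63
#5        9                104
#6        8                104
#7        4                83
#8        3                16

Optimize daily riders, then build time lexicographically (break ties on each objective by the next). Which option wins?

First maximize daily riders: best is 104, kept {#3, #5, #6}.
Then minimize build time: best is 5, kept {#3}.

#3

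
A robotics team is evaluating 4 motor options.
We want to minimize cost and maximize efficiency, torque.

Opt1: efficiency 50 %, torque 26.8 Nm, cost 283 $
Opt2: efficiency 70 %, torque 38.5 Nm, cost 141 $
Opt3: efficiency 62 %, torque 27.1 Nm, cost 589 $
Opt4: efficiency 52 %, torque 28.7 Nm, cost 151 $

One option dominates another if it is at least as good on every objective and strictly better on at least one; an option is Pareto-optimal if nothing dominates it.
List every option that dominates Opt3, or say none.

Opt2: efficiency 70≥62, torque 38.5≥27.1, cost 141≤589 — dominates Opt3.
Others (Opt1, Opt4) are each worse than Opt3 on at least one objective.

Opt2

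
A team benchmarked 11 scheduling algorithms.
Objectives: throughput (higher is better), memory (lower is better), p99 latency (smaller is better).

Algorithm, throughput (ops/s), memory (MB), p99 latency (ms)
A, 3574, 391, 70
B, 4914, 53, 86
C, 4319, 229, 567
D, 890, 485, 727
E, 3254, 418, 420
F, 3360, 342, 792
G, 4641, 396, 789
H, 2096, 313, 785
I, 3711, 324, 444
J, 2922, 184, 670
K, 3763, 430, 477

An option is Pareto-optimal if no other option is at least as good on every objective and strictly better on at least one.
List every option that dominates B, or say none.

A: worse on throughput (3574 vs 4914).
C: worse on throughput (4319 vs 4914).
D: worse on throughput (890 vs 4914).
E: worse on throughput (3254 vs 4914).
F: worse on throughput (3360 vs 4914).
G: worse on throughput (4641 vs 4914).
H: worse on throughput (2096 vs 4914).
I: worse on throughput (3711 vs 4914).
J: worse on throughput (2922 vs 4914).
K: worse on throughput (3763 vs 4914).
No option dominates B.

none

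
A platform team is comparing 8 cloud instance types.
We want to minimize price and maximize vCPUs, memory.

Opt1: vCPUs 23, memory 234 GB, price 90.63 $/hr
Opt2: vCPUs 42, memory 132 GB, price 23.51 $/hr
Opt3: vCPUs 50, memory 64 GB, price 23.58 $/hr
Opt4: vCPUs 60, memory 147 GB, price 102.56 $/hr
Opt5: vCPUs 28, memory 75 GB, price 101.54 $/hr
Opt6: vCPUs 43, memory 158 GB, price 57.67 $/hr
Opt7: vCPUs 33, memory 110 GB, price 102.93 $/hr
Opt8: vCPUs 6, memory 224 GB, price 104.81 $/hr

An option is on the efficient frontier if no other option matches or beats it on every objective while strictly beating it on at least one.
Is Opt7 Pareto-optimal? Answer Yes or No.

Opt2 vs Opt7: vCPUs 42≥33, memory 132≥110, price 23.51≤102.93 — Opt2 is at least as good on every objective and strictly better on at least one, so Opt2 dominates Opt7.

No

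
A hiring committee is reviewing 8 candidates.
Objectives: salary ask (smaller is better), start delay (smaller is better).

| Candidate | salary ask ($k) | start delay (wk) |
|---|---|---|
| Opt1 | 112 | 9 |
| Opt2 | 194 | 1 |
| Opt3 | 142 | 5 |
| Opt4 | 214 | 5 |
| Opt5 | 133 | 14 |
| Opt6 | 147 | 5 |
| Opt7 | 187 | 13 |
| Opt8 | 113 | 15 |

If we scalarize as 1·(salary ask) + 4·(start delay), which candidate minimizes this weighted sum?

Opt1: 1·112 + 4·9 = 148
Opt2: 1·194 + 4·1 = 198
Opt3: 1·142 + 4·5 = 162
Opt4: 1·214 + 4·5 = 234
Opt5: 1·133 + 4·14 = 189
Opt6: 1·147 + 4·5 = 167
Opt7: 1·187 + 4·13 = 239
Opt8: 1·113 + 4·15 = 173
Lowest: Opt1 at 148.

Opt1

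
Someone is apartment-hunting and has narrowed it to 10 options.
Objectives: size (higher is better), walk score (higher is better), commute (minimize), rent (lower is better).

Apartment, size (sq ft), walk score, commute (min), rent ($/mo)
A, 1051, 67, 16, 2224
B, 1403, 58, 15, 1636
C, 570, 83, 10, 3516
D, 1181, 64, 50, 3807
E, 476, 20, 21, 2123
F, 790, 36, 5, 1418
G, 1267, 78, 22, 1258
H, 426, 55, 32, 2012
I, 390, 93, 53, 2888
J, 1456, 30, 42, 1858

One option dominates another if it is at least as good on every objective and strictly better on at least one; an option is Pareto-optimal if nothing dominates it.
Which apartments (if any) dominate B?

none

A: worse on size (1051 vs 1403).
C: worse on size (570 vs 1403).
D: worse on size (1181 vs 1403).
E: worse on size (476 vs 1403).
F: worse on size (790 vs 1403).
G: worse on size (1267 vs 1403).
H: worse on size (426 vs 1403).
I: worse on size (390 vs 1403).
J: worse on walk score (30 vs 58).
No option dominates B.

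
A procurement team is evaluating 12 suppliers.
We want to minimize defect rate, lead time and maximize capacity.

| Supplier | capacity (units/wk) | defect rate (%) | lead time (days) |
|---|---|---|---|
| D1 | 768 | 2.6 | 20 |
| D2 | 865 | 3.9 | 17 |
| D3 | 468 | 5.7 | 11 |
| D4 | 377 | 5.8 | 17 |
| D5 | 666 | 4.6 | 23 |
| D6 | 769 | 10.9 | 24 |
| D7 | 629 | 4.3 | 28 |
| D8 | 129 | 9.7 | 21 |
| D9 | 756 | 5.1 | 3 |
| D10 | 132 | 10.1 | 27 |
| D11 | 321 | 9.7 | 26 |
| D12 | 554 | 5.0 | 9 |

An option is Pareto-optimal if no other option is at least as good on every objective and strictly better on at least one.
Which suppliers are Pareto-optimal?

D1: not dominated (best defect rate).
D2: not dominated (best capacity).
D3: dominated by D9 (capacity 756≥468, defect rate 5.1≤5.7, lead time 3≤11).
D4: dominated by D2 (capacity 865≥377, defect rate 3.9≤5.8, lead time 17≤17).
D5: dominated by D1 (capacity 768≥666, defect rate 2.6≤4.6, lead time 20≤23).
D6: dominated by D2 (capacity 865≥769, defect rate 3.9≤10.9, lead time 17≤24).
D7: dominated by D1 (capacity 768≥629, defect rate 2.6≤4.3, lead time 20≤28).
D8: dominated by D1 (capacity 768≥129, defect rate 2.6≤9.7, lead time 20≤21).
D9: not dominated (best lead time).
D10: dominated by D1 (capacity 768≥132, defect rate 2.6≤10.1, lead time 20≤27).
D11: dominated by D1 (capacity 768≥321, defect rate 2.6≤9.7, lead time 20≤26).
D12: not dominated.

D1, D2, D9, D12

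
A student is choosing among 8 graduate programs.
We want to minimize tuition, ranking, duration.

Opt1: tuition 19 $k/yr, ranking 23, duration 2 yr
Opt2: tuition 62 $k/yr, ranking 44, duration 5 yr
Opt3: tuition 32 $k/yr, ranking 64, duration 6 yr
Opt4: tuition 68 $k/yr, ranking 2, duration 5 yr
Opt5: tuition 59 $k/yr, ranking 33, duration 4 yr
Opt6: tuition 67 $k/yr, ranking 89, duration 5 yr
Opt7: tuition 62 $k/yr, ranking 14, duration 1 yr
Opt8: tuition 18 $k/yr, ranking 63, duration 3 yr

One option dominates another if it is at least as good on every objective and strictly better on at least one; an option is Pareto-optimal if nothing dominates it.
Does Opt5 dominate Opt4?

Opt5 vs Opt4: Opt5 is worse on ranking (33 vs 2), so it does not dominate Opt4.

No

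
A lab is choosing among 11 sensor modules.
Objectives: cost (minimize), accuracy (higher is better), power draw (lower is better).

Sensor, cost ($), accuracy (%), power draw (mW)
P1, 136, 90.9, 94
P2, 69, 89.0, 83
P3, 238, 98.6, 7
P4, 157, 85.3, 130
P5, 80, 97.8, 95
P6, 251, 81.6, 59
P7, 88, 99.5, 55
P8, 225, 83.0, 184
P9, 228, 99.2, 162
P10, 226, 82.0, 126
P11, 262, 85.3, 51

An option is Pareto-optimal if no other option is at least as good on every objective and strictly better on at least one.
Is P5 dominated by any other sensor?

P1: worse on cost (136 vs 80).
P2: worse on accuracy (89.0 vs 97.8).
P3: worse on cost (238 vs 80).
P4: worse on cost (157 vs 80).
P6: worse on cost (251 vs 80).
P7: worse on cost (88 vs 80).
P8: worse on cost (225 vs 80).
P9: worse on cost (228 vs 80).
P10: worse on cost (226 vs 80).
P11: worse on cost (262 vs 80).
No option is at least as good as P5 on every objective and strictly better on one.

No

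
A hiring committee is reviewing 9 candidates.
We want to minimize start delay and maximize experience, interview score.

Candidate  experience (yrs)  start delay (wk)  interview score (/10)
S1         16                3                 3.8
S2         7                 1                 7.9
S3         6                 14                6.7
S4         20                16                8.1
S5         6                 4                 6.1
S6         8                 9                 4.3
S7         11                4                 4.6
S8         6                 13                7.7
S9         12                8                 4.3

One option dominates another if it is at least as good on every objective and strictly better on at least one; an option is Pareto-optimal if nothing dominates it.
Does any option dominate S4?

No

S1: worse on experience (16 vs 20).
S2: worse on experience (7 vs 20).
S3: worse on experience (6 vs 20).
S5: worse on experience (6 vs 20).
S6: worse on experience (8 vs 20).
S7: worse on experience (11 vs 20).
S8: worse on experience (6 vs 20).
S9: worse on experience (12 vs 20).
No option is at least as good as S4 on every objective and strictly better on one.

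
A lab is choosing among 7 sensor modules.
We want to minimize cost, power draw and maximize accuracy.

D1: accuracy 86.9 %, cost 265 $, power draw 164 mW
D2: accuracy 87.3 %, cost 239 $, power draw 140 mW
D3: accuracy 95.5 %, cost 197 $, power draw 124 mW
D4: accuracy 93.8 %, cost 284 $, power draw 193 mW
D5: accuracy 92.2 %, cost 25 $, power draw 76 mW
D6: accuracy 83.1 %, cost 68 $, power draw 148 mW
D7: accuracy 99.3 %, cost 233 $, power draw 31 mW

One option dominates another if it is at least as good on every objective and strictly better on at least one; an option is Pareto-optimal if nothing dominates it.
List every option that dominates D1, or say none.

D2: accuracy 87.3≥86.9, cost 239≤265, power draw 140≤164 — dominates D1.
D3: accuracy 95.5≥86.9, cost 197≤265, power draw 124≤164 — dominates D1.
D5: accuracy 92.2≥86.9, cost 25≤265, power draw 76≤164 — dominates D1.
D7: accuracy 99.3≥86.9, cost 233≤265, power draw 31≤164 — dominates D1.
Others (D4, D6) are each worse than D1 on at least one objective.

D2, D3, D5, D7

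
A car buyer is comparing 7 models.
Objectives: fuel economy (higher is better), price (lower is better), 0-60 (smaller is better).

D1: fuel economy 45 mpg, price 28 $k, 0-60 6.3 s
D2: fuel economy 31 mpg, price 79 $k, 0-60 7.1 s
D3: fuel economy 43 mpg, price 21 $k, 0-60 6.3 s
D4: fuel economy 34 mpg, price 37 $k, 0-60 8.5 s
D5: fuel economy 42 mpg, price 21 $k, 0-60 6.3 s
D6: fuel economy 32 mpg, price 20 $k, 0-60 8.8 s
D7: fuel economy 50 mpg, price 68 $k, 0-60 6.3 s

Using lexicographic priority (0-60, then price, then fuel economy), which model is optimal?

First minimize 0-60: best is 6.3, kept {D1, D3, D5, D7}.
Then minimize price: best is 21, kept {D3, D5}.
Then maximize fuel economy: best is 43, kept {D3}.

D3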